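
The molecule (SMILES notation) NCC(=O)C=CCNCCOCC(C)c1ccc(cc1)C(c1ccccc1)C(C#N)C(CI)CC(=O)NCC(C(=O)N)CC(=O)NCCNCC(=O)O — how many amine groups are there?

–NH2 on an sp³ carbon with no adjacent C=O → amine.
–C(=O)– with carbon on both sides → ketone.
C=C double bond → alkene.
C–N–C with sp³ carbons and no adjacent C=O → amine (secondary).
C–O–C with sp³ carbons on both sides and no adjacent C=O → ether.
para-disubstituted benzene ring → arene.
pendant –C6H5: benzene ring → arene.
pendant –C≡N: nitrile.
pendant –CH2X: halogen on sp³ carbon → alkyl halide.
–C(=O)–N– linkage → amide (the N is not an amine).
pendant –CONH2: carbonyl C bonded to C and N → amide.
–C(=O)–N– linkage → amide (the N is not an amine).
C–N–C with sp³ carbons and no adjacent C=O → amine (secondary).
–COOH: carbonyl C bonded to –OH and C → carboxylic acid (the –OH is not a separate alcohol).
Amine appears at: H2NCH2, CH2NHCH2, CH2NHCH2 → 3.

3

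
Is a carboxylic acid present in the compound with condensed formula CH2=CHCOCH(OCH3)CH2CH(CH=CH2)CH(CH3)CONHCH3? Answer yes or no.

C=C double bond → alkene.
–C(=O)– with carbon on both sides → ketone.
pendant –OCH3: C–O–C with sp³ C, no adjacent C=O → ether.
pendant –CH=CH2: C=C double bond → alkene.
–C(=O)NHCH3: carbonyl C bonded to C and to N → amide (the N is not an amine).
In CONHCH3, the carbonyl is bonded to nitrogen, not to –OH; that is an amide.
The groups actually present are: alkene, amide, ether, ketone.

no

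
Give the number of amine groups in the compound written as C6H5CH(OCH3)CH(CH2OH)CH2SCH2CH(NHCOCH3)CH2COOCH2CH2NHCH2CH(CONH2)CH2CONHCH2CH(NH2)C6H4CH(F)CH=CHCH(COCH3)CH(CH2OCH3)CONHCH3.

2

Working along the chain:
  C6H5: C6H5– phenyl ring → arene.
  CH(OCH3): pendant –OCH3: C–O–C with sp³ C, no adjacent C=O → ether.
  CH(CH2OH): pendant –CH2OH on an sp³ backbone C → alcohol.
  CH2SCH2: C–S–C linkage → sulfide (thioether).
  CH(NHCOCH3): pendant –NHC(=O)CH3: N bonded to a carbonyl → amide (not amine).
  CH2COOCH2: –C(=O)–O–C with C on the carbonyl side → ester.
  CH2NHCH2: C–N–C with sp³ carbons and no adjacent C=O → amine (secondary).
  CH(CONH2): pendant –CONH2: carbonyl C bonded to C and N → amide.
  CH2CONHCH2: –C(=O)–N– linkage → amide (the N is not an amine).
  CH(NH2): –NH2 on an sp³ carbon with no adjacent C=O → amine.
  C6H4: para-disubstituted benzene ring → arene.
  CH(F): halogen on an sp³ carbon → alkyl halide.
  CH=CH: C=C double bond → alkene.
  CH(COCH3): pendant –COCH3: carbonyl C bonded to two carbons → ketone.
  CH(CH2OCH3): pendant –CH2OCH3: C–O–C linkage → ether.
  CONHCH3: –C(=O)NHCH3: carbonyl C bonded to C and to N → amide (the N is not an amine).
Amine appears at: CH2NHCH2, CH(NH2) → 2.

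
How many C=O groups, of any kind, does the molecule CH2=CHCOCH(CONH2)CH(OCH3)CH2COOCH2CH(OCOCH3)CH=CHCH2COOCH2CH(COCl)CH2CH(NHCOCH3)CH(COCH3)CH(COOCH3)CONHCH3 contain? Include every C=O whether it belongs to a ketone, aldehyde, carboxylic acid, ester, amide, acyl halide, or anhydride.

CO: ketone, 1 C=O (running total 1).
CH(CONH2): amide, 1 C=O (running total 2).
CH2COOCH2: ester, 1 C=O (running total 3).
CH(OCOCH3): ester, 1 C=O (running total 4).
CH2COOCH2: ester, 1 C=O (running total 5).
CH(COCl): acyl halide, 1 C=O (running total 6).
CH(NHCOCH3): amide, 1 C=O (running total 7).
CH(COCH3): ketone, 1 C=O (running total 8).
CH(COOCH3): ester, 1 C=O (running total 9).
CONHCH3: amide, 1 C=O (running total 10).

10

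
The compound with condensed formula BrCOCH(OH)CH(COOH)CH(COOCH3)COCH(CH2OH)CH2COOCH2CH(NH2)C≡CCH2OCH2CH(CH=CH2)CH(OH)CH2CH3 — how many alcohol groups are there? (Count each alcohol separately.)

Working along the chain:
  BrCO: –C(=O)Br: carbonyl C bonded to C and to a halogen → acyl halide (not alkyl halide).
  CH(OH): –OH on an sp³ carbon → alcohol (secondary).
  CH(COOH): pendant –COOH: carbonyl C bonded to C and –OH → carboxylic acid.
  CH(COOCH3): pendant –COOCH3: carbonyl C bonded to C and –OCH3 → ester.
  CO: –C(=O)– with carbon on both sides → ketone.
  CH(CH2OH): pendant –CH2OH on an sp³ backbone C → alcohol.
  CH2COOCH2: –C(=O)–O–C with C on the carbonyl side → ester.
  CH(NH2): –NH2 on an sp³ carbon with no adjacent C=O → amine.
  C≡C: C≡C triple bond → alkyne.
  CH2OCH2: C–O–C with sp³ carbons on both sides and no adjacent C=O → ether.
  CH(CH=CH2): pendant –CH=CH2: C=C double bond → alkene.
  CH(OH): –OH on an sp³ carbon → alcohol (secondary).
Alcohol appears at: CH(OH), CH(CH2OH), CH(OH) → 3.

3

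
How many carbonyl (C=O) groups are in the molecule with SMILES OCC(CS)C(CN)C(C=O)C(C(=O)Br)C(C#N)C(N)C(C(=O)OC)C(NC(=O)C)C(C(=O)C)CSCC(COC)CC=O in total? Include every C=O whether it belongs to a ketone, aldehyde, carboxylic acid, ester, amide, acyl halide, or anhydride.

CH(CHO): aldehyde, 1 C=O (running total 1).
CH(COBr): acyl halide, 1 C=O (running total 2).
CH(COOCH3): ester, 1 C=O (running total 3).
CH(NHCOCH3): amide, 1 C=O (running total 4).
CH(COCH3): ketone, 1 C=O (running total 5).
CHO: aldehyde, 1 C=O (running total 6).

6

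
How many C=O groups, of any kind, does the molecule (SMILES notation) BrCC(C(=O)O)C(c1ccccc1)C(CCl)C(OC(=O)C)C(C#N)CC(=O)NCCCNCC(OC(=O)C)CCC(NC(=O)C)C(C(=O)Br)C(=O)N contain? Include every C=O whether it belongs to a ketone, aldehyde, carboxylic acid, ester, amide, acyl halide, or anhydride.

CH(COOH): carboxylic acid, 1 C=O (running total 1).
CH(OCOCH3): ester, 1 C=O (running total 2).
CH2CONHCH2: amide, 1 C=O (running total 3).
CH(OCOCH3): ester, 1 C=O (running total 4).
CH(NHCOCH3): amide, 1 C=O (running total 5).
CH(COBr): acyl halide, 1 C=O (running total 6).
CONH2: amide, 1 C=O (running total 7).

7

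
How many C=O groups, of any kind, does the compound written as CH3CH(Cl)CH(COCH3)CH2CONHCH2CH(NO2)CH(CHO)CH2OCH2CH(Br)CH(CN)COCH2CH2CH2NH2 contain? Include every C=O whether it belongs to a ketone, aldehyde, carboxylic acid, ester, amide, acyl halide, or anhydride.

4

CH(COCH3): ketone, 1 C=O (running total 1).
CH2CONHCH2: amide, 1 C=O (running total 2).
CH(CHO): aldehyde, 1 C=O (running total 3).
CO: ketone, 1 C=O (running total 4).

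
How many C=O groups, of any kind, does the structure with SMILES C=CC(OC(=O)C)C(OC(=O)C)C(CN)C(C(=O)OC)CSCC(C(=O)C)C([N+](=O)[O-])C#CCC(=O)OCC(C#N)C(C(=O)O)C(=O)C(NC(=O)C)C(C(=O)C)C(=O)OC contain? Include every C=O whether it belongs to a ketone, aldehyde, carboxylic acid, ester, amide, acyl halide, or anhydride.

CH(OCOCH3): ester, 1 C=O (running total 1).
CH(OCOCH3): ester, 1 C=O (running total 2).
CH(COOCH3): ester, 1 C=O (running total 3).
CH(COCH3): ketone, 1 C=O (running total 4).
CH2COOCH2: ester, 1 C=O (running total 5).
CH(COOH): carboxylic acid, 1 C=O (running total 6).
CO: ketone, 1 C=O (running total 7).
CH(NHCOCH3): amide, 1 C=O (running total 8).
CH(COCH3): ketone, 1 C=O (running total 9).
COOCH3: ester, 1 C=O (running total 10).

10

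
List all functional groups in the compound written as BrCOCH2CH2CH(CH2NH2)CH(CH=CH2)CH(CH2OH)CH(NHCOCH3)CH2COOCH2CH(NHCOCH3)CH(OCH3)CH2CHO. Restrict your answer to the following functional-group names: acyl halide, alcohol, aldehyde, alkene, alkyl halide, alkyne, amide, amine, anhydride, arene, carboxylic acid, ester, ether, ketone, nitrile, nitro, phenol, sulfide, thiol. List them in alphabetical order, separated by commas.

Reading the structure from left to right:
  BrCO: –C(=O)Br: carbonyl C bonded to C and to a halogen → acyl halide (not alkyl halide).
  CH(CH2NH2): pendant –CH2NH2: N on sp³ C, no adjacent C=O → amine.
  CH(CH=CH2): pendant –CH=CH2: C=C double bond → alkene.
  CH(CH2OH): pendant –CH2OH on an sp³ backbone C → alcohol.
  CH(NHCOCH3): pendant –NHC(=O)CH3: N bonded to a carbonyl → amide (not amine).
  CH2COOCH2: –C(=O)–O–C with C on the carbonyl side → ester.
  CH(NHCOCH3): pendant –NHC(=O)CH3: N bonded to a carbonyl → amide (not amine).
  CH(OCH3): pendant –OCH3: C–O–C with sp³ C, no adjacent C=O → ether.
  CHO: terminal –CHO: carbonyl C bonded to H and C → aldehyde.

acyl halide, alcohol, aldehyde, alkene, amide, amine, ester, ether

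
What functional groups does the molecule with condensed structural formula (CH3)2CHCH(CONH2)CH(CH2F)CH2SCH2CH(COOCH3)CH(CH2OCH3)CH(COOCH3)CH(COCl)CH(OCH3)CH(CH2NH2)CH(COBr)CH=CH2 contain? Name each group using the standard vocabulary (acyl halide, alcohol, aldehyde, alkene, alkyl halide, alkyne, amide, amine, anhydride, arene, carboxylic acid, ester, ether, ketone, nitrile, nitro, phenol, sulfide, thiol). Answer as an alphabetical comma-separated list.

pendant –CONH2: carbonyl C bonded to C and N → amide.
pendant –CH2X: halogen on sp³ carbon → alkyl halide.
C–S–C linkage → sulfide (thioether).
pendant –COOCH3: carbonyl C bonded to C and –OCH3 → ester.
pendant –CH2OCH3: C–O–C linkage → ether.
pendant –COOCH3: carbonyl C bonded to C and –OCH3 → ester.
pendant –C(=O)X: carbonyl C bonded to C and halogen → acyl halide.
pendant –OCH3: C–O–C with sp³ C, no adjacent C=O → ether.
pendant –CH2NH2: N on sp³ C, no adjacent C=O → amine.
pendant –C(=O)X: carbonyl C bonded to C and halogen → acyl halide.
C=C double bond → alkene.

acyl halide, alkene, alkyl halide, amide, amine, ester, ether, sulfide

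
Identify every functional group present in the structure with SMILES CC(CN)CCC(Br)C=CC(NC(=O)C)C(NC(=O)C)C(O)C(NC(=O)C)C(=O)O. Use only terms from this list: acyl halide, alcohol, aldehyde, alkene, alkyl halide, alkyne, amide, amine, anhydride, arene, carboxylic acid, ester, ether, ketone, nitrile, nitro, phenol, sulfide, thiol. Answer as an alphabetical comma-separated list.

alcohol, alkene, alkyl halide, amide, amine, carboxylic acid

Working along the chain:
  CH(CH2NH2): pendant –CH2NH2: N on sp³ C, no adjacent C=O → amine.
  CH(Br): halogen on an sp³ carbon → alkyl halide.
  CH=CH: C=C double bond → alkene.
  CH(NHCOCH3): pendant –NHC(=O)CH3: N bonded to a carbonyl → amide (not amine).
  CH(NHCOCH3): pendant –NHC(=O)CH3: N bonded to a carbonyl → amide (not amine).
  CH(OH): –OH on an sp³ carbon → alcohol (secondary).
  CH(NHCOCH3): pendant –NHC(=O)CH3: N bonded to a carbonyl → amide (not amine).
  COOH: –COOH: carbonyl C bonded to –OH and C → carboxylic acid (the –OH is not a separate alcohol).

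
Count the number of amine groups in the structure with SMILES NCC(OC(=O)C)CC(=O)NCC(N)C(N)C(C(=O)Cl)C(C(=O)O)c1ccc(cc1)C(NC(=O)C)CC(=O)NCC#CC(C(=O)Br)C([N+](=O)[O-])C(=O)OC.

3

–NH2 on an sp³ carbon with no adjacent C=O → amine.
pendant –OC(=O)CH3: an acyloxy group → ester.
–C(=O)–N– linkage → amide (the N is not an amine).
–NH2 on an sp³ carbon with no adjacent C=O → amine.
–NH2 on an sp³ carbon with no adjacent C=O → amine.
pendant –C(=O)X: carbonyl C bonded to C and halogen → acyl halide.
pendant –COOH: carbonyl C bonded to C and –OH → carboxylic acid.
para-disubstituted benzene ring → arene.
pendant –NHC(=O)CH3: N bonded to a carbonyl → amide (not amine).
–C(=O)–N– linkage → amide (the N is not an amine).
C≡C triple bond → alkyne.
pendant –C(=O)X: carbonyl C bonded to C and halogen → acyl halide.
–NO2 on an sp³ carbon → nitro (the N=O is not a carbonyl).
–C(=O)OCH3: carbonyl C bonded to C and to –OCH3 → ester (not ketone + ether).
Amine appears at: H2NCH2, CH(NH2), CH(NH2) → 3.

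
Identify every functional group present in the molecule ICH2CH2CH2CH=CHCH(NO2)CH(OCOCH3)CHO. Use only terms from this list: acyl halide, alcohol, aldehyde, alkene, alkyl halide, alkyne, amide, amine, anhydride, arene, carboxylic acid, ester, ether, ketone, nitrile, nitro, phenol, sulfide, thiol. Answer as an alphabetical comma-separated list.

aldehyde, alkene, alkyl halide, ester, nitro

Reading the structure from left to right:
  ICH2: halogen on an sp³ carbon → alkyl halide.
  CH=CH: C=C double bond → alkene.
  CH(NO2): –NO2 on an sp³ carbon → nitro (the N=O is not a carbonyl).
  CH(OCOCH3): pendant –OC(=O)CH3: an acyloxy group → ester.
  CHO: terminal –CHO: carbonyl C bonded to H and C → aldehyde.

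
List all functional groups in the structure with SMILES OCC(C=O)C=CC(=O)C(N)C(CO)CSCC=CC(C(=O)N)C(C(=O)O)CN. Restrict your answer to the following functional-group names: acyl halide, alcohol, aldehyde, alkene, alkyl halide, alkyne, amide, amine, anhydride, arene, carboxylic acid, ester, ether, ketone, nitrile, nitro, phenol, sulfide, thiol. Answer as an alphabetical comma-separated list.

alcohol, aldehyde, alkene, amide, amine, carboxylic acid, ketone, sulfide

Reading the structure from left to right:
  HOCH2: HO– on an sp³ carbon → alcohol.
  CH(CHO): pendant –CHO: carbonyl C bonded to C and H → aldehyde.
  CH=CH: C=C double bond → alkene.
  CO: –C(=O)– with carbon on both sides → ketone.
  CH(NH2): –NH2 on an sp³ carbon with no adjacent C=O → amine.
  CH(CH2OH): pendant –CH2OH on an sp³ backbone C → alcohol.
  CH2SCH2: C–S–C linkage → sulfide (thioether).
  CH=CH: C=C double bond → alkene.
  CH(CONH2): pendant –CONH2: carbonyl C bonded to C and N → amide.
  CH(COOH): pendant –COOH: carbonyl C bonded to C and –OH → carboxylic acid.
  CH2NH2: –NH2 on an sp³ carbon with no adjacent C=O → amine.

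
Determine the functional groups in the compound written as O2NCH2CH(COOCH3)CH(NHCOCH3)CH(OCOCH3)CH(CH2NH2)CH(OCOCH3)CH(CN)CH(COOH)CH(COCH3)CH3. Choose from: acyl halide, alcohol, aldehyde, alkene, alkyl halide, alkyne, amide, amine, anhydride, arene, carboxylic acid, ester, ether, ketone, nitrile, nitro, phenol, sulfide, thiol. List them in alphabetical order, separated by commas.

amide, amine, carboxylic acid, ester, ketone, nitrile, nitro

–NO2 on carbon → nitro group.
pendant –COOCH3: carbonyl C bonded to C and –OCH3 → ester.
pendant –NHC(=O)CH3: N bonded to a carbonyl → amide (not amine).
pendant –OC(=O)CH3: an acyloxy group → ester.
pendant –CH2NH2: N on sp³ C, no adjacent C=O → amine.
pendant –OC(=O)CH3: an acyloxy group → ester.
pendant –C≡N: nitrile.
pendant –COOH: carbonyl C bonded to C and –OH → carboxylic acid.
pendant –COCH3: carbonyl C bonded to two carbons → ketone.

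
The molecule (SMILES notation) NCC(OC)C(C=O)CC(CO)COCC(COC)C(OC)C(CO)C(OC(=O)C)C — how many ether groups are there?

–NH2 on an sp³ carbon with no adjacent C=O → amine.
pendant –OCH3: C–O–C with sp³ C, no adjacent C=O → ether.
pendant –CHO: carbonyl C bonded to C and H → aldehyde.
pendant –CH2OH on an sp³ backbone C → alcohol.
C–O–C with sp³ carbons on both sides and no adjacent C=O → ether.
pendant –CH2OCH3: C–O–C linkage → ether.
pendant –OCH3: C–O–C with sp³ C, no adjacent C=O → ether.
pendant –CH2OH on an sp³ backbone C → alcohol.
pendant –OC(=O)CH3: an acyloxy group → ester.
Ether appears at: CH(OCH3), CH2OCH2, CH(CH2OCH3), CH(OCH3) → 4.

4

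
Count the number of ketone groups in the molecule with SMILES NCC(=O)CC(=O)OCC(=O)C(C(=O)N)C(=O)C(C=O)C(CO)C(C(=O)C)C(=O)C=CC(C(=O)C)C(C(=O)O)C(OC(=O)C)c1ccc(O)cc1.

6

–NH2 on an sp³ carbon with no adjacent C=O → amine.
–C(=O)– with carbon on both sides → ketone.
–C(=O)–O–C with C on the carbonyl side → ester.
–C(=O)– with carbon on both sides → ketone.
pendant –CONH2: carbonyl C bonded to C and N → amide.
–C(=O)– with carbon on both sides → ketone.
pendant –CHO: carbonyl C bonded to C and H → aldehyde.
pendant –CH2OH on an sp³ backbone C → alcohol.
pendant –COCH3: carbonyl C bonded to two carbons → ketone.
–C(=O)– with carbon on both sides → ketone.
C=C double bond → alkene.
pendant –COCH3: carbonyl C bonded to two carbons → ketone.
pendant –COOH: carbonyl C bonded to C and –OH → carboxylic acid.
pendant –OC(=O)CH3: an acyloxy group → ester.
–OH attached directly to an aromatic ring → phenol (not alcohol); the ring itself is an arene.
Ketone appears at: CO, CO, CO, CH(COCH3), CO, CH(COCH3) → 6.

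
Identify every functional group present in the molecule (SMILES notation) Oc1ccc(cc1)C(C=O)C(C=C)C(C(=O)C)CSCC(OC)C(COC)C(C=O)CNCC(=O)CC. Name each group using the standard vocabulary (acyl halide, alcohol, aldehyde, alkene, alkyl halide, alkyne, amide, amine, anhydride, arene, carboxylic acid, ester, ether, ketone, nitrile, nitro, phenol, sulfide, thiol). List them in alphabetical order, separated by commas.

Reading the structure from left to right:
  HOC6H4: –OH attached directly to an aromatic ring → phenol (not alcohol); the ring itself is an arene.
  CH(CHO): pendant –CHO: carbonyl C bonded to C and H → aldehyde.
  CH(CH=CH2): pendant –CH=CH2: C=C double bond → alkene.
  CH(COCH3): pendant –COCH3: carbonyl C bonded to two carbons → ketone.
  CH2SCH2: C–S–C linkage → sulfide (thioether).
  CH(OCH3): pendant –OCH3: C–O–C with sp³ C, no adjacent C=O → ether.
  CH(CH2OCH3): pendant –CH2OCH3: C–O–C linkage → ether.
  CH(CHO): pendant –CHO: carbonyl C bonded to C and H → aldehyde.
  CH2NHCH2: C–N–C with sp³ carbons and no adjacent C=O → amine (secondary).
  CO: –C(=O)– with carbon on both sides → ketone.

aldehyde, alkene, amine, arene, ether, ketone, phenol, sulfide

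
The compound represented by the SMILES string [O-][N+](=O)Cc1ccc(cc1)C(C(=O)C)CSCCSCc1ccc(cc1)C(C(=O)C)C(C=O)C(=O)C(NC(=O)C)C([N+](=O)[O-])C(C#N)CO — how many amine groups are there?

0

–NO2 on carbon → nitro group.
para-disubstituted benzene ring → arene.
pendant –COCH3: carbonyl C bonded to two carbons → ketone.
C–S–C linkage → sulfide (thioether).
C–S–C linkage → sulfide (thioether).
para-disubstituted benzene ring → arene.
pendant –COCH3: carbonyl C bonded to two carbons → ketone.
pendant –CHO: carbonyl C bonded to C and H → aldehyde.
–C(=O)– with carbon on both sides → ketone.
pendant –NHC(=O)CH3: N bonded to a carbonyl → amide (not amine).
–NO2 on an sp³ carbon → nitro (the N=O is not a carbonyl).
pendant –C≡N: nitrile.
–OH on an sp³ carbon → alcohol.
No segment is a amine: O2NCH2 is nitro, not amine; CH(NHCOCH3) is amide, not amine; CH(NO2) is nitro, not amine. → 0.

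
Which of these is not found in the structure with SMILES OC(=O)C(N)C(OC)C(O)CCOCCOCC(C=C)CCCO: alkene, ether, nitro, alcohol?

nitro

alkene: present (CH(CH=CH2) — pendant –CH=CH2: C=C double bond → alkene).
alcohol: present (CH(OH) — –OH on an sp³ carbon → alcohol (secondary)).
ether: present (CH(OCH3) — pendant –OCH3: C–O–C with sp³ C, no adjacent C=O → ether).
nitro: no segment matches this pattern.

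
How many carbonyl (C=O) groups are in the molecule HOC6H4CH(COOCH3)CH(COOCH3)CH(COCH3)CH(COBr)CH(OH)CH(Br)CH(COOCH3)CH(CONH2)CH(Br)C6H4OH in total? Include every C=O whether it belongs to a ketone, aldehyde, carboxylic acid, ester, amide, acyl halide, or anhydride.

6

CH(COOCH3): ester, 1 C=O (running total 1).
CH(COOCH3): ester, 1 C=O (running total 2).
CH(COCH3): ketone, 1 C=O (running total 3).
CH(COBr): acyl halide, 1 C=O (running total 4).
CH(COOCH3): ester, 1 C=O (running total 5).
CH(CONH2): amide, 1 C=O (running total 6).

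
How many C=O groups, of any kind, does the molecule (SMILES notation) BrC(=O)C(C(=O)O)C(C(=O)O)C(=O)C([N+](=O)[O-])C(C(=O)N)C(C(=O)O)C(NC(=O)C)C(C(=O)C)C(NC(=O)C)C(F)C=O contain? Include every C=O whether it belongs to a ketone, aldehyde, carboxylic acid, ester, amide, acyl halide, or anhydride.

10

BrCO: acyl halide, 1 C=O (running total 1).
CH(COOH): carboxylic acid, 1 C=O (running total 2).
CH(COOH): carboxylic acid, 1 C=O (running total 3).
CO: ketone, 1 C=O (running total 4).
CH(CONH2): amide, 1 C=O (running total 5).
CH(COOH): carboxylic acid, 1 C=O (running total 6).
CH(NHCOCH3): amide, 1 C=O (running total 7).
CH(COCH3): ketone, 1 C=O (running total 8).
CH(NHCOCH3): amide, 1 C=O (running total 9).
CHO: aldehyde, 1 C=O (running total 10).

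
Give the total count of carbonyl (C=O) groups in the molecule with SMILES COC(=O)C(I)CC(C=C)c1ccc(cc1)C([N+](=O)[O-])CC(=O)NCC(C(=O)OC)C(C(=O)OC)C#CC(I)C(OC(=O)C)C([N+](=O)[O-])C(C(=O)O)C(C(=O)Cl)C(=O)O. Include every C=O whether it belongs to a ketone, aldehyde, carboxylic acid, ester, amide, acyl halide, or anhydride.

8

CH3OOC: ester, 1 C=O (running total 1).
CH2CONHCH2: amide, 1 C=O (running total 2).
CH(COOCH3): ester, 1 C=O (running total 3).
CH(COOCH3): ester, 1 C=O (running total 4).
CH(OCOCH3): ester, 1 C=O (running total 5).
CH(COOH): carboxylic acid, 1 C=O (running total 6).
CH(COCl): acyl halide, 1 C=O (running total 7).
COOH: carboxylic acid, 1 C=O (running total 8).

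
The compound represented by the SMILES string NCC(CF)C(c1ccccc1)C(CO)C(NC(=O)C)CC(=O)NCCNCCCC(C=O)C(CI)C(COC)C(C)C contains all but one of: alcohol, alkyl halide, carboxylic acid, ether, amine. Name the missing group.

carboxylic acid

alcohol: present (CH(CH2OH) — pendant –CH2OH on an sp³ backbone C → alcohol).
amine: present (H2NCH2 — –NH2 on an sp³ carbon with no adjacent C=O → amine).
alkyl halide: present (CH(CH2F) — pendant –CH2X: halogen on sp³ carbon → alkyl halide).
ether: present (CH(CH2OCH3) — pendant –CH2OCH3: C–O–C linkage → ether).
carboxylic acid: absent. In each of CH(NHCOCH3) and CH2CONHCH2, the carbonyl is bonded to nitrogen, not to –OH; that is an amide.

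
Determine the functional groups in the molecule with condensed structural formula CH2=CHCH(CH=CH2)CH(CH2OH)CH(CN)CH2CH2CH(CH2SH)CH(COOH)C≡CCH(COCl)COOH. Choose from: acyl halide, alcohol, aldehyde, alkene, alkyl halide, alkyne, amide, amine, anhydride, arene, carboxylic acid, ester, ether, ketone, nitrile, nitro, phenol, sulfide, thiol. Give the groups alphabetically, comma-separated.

acyl halide, alcohol, alkene, alkyne, carboxylic acid, nitrile, thiol

C=C double bond → alkene.
pendant –CH=CH2: C=C double bond → alkene.
pendant –CH2OH on an sp³ backbone C → alcohol.
pendant –C≡N: nitrile.
pendant –CH2SH → thiol.
pendant –COOH: carbonyl C bonded to C and –OH → carboxylic acid.
C≡C triple bond → alkyne.
pendant –C(=O)X: carbonyl C bonded to C and halogen → acyl halide.
–COOH: carbonyl C bonded to –OH and C → carboxylic acid (the –OH is not a separate alcohol).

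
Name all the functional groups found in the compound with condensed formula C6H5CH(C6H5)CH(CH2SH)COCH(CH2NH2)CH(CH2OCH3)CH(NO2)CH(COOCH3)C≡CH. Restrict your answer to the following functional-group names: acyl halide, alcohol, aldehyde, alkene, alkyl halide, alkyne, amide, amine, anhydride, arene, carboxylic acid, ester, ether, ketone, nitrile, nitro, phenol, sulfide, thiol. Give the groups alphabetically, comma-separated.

Reading the structure from left to right:
  C6H5: C6H5– phenyl ring → arene.
  CH(C6H5): pendant –C6H5: benzene ring → arene.
  CH(CH2SH): pendant –CH2SH → thiol.
  CO: –C(=O)– with carbon on both sides → ketone.
  CH(CH2NH2): pendant –CH2NH2: N on sp³ C, no adjacent C=O → amine.
  CH(CH2OCH3): pendant –CH2OCH3: C–O–C linkage → ether.
  CH(NO2): –NO2 on an sp³ carbon → nitro (the N=O is not a carbonyl).
  CH(COOCH3): pendant –COOCH3: carbonyl C bonded to C and –OCH3 → ester.
  C≡CH: C≡C triple bond → alkyne.

alkyne, amine, arene, ester, ether, ketone, nitro, thiol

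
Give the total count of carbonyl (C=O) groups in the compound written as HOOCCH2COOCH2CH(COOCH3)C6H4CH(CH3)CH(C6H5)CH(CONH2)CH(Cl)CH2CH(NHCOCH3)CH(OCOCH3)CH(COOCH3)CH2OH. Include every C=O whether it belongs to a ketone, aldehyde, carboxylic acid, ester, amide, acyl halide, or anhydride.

HOOC: carboxylic acid, 1 C=O (running total 1).
CH2COOCH2: ester, 1 C=O (running total 2).
CH(COOCH3): ester, 1 C=O (running total 3).
CH(CONH2): amide, 1 C=O (running total 4).
CH(NHCOCH3): amide, 1 C=O (running total 5).
CH(OCOCH3): ester, 1 C=O (running total 6).
CH(COOCH3): ester, 1 C=O (running total 7).

7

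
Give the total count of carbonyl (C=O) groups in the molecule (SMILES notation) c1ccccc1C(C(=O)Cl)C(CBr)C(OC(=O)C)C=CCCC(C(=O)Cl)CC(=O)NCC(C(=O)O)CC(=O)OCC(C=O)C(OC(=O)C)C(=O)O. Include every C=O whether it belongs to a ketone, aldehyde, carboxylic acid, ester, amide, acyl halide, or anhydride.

CH(COCl): acyl halide, 1 C=O (running total 1).
CH(OCOCH3): ester, 1 C=O (running total 2).
CH(COCl): acyl halide, 1 C=O (running total 3).
CH2CONHCH2: amide, 1 C=O (running total 4).
CH(COOH): carboxylic acid, 1 C=O (running total 5).
CH2COOCH2: ester, 1 C=O (running total 6).
CH(CHO): aldehyde, 1 C=O (running total 7).
CH(OCOCH3): ester, 1 C=O (running total 8).
COOH: carboxylic acid, 1 C=O (running total 9).

9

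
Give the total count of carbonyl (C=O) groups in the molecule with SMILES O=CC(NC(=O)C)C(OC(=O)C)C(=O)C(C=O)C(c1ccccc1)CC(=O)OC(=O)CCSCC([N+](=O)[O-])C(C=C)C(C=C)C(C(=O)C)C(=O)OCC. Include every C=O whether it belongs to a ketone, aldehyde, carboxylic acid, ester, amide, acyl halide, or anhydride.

OHC: aldehyde, 1 C=O (running total 1).
CH(NHCOCH3): amide, 1 C=O (running total 2).
CH(OCOCH3): ester, 1 C=O (running total 3).
CO: ketone, 1 C=O (running total 4).
CH(CHO): aldehyde, 1 C=O (running total 5).
CH2CO-O-COCH2: anhydride, 2 C=O (running total 7).
CH(COCH3): ketone, 1 C=O (running total 8).
COOCH2CH3: ester, 1 C=O (running total 9).

9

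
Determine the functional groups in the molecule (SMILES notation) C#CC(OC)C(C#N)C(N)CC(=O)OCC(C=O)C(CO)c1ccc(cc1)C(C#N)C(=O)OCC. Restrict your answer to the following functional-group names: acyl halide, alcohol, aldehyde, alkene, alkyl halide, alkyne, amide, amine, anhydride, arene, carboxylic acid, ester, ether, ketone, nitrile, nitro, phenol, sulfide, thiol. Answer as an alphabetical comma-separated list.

alcohol, aldehyde, alkyne, amine, arene, ester, ether, nitrile

Working along the chain:
  HC≡C: C≡C triple bond → alkyne.
  CH(OCH3): pendant –OCH3: C–O–C with sp³ C, no adjacent C=O → ether.
  CH(CN): pendant –C≡N: nitrile.
  CH(NH2): –NH2 on an sp³ carbon with no adjacent C=O → amine.
  CH2COOCH2: –C(=O)–O–C with C on the carbonyl side → ester.
  CH(CHO): pendant –CHO: carbonyl C bonded to C and H → aldehyde.
  CH(CH2OH): pendant –CH2OH on an sp³ backbone C → alcohol.
  C6H4: para-disubstituted benzene ring → arene.
  CH(CN): pendant –C≡N: nitrile.
  COOCH2CH3: –C(=O)OCH2CH3: carbonyl C bonded to C and to –OEt → ester.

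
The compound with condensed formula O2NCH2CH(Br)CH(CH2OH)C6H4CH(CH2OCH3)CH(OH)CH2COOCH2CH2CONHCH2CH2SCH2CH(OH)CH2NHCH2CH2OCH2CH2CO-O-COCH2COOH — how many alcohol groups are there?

3

Taking each segment in turn:
  O2NCH2: –NO2 on carbon → nitro group.
  CH(Br): halogen on an sp³ carbon → alkyl halide.
  CH(CH2OH): pendant –CH2OH on an sp³ backbone C → alcohol.
  C6H4: para-disubstituted benzene ring → arene.
  CH(CH2OCH3): pendant –CH2OCH3: C–O–C linkage → ether.
  CH(OH): –OH on an sp³ carbon → alcohol (secondary).
  CH2COOCH2: –C(=O)–O–C with C on the carbonyl side → ester.
  CH2CONHCH2: –C(=O)–N– linkage → amide (the N is not an amine).
  CH2SCH2: C–S–C linkage → sulfide (thioether).
  CH(OH): –OH on an sp³ carbon → alcohol (secondary).
  CH2NHCH2: C–N–C with sp³ carbons and no adjacent C=O → amine (secondary).
  CH2OCH2: C–O–C with sp³ carbons on both sides and no adjacent C=O → ether.
  CH2CO-O-COCH2: two acyl groups sharing one oxygen, –C(=O)–O–C(=O)– → anhydride.
  COOH: –COOH: carbonyl C bonded to –OH and C → carboxylic acid (the –OH is not a separate alcohol).
Alcohol appears at: CH(CH2OH), CH(OH), CH(OH) → 3.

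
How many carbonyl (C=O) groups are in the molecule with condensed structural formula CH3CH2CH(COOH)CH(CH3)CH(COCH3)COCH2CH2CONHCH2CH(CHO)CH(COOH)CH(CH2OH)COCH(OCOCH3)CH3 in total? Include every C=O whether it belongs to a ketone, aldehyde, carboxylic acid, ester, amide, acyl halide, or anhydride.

8

CH(COOH): carboxylic acid, 1 C=O (running total 1).
CH(COCH3): ketone, 1 C=O (running total 2).
CO: ketone, 1 C=O (running total 3).
CH2CONHCH2: amide, 1 C=O (running total 4).
CH(CHO): aldehyde, 1 C=O (running total 5).
CH(COOH): carboxylic acid, 1 C=O (running total 6).
CO: ketone, 1 C=O (running total 7).
CH(OCOCH3): ester, 1 C=O (running total 8).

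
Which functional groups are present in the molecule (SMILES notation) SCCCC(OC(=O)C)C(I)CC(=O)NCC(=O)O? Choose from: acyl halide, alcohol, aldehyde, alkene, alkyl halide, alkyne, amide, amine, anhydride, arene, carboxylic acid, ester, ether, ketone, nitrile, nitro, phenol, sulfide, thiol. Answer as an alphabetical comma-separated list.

Reading the structure from left to right:
  HSCH2: –SH on an sp³ carbon → thiol.
  CH(OCOCH3): pendant –OC(=O)CH3: an acyloxy group → ester.
  CH(I): halogen on an sp³ carbon → alkyl halide.
  CH2CONHCH2: –C(=O)–N– linkage → amide (the N is not an amine).
  COOH: –COOH: carbonyl C bonded to –OH and C → carboxylic acid (the –OH is not a separate alcohol).

alkyl halide, amide, carboxylic acid, ester, thiol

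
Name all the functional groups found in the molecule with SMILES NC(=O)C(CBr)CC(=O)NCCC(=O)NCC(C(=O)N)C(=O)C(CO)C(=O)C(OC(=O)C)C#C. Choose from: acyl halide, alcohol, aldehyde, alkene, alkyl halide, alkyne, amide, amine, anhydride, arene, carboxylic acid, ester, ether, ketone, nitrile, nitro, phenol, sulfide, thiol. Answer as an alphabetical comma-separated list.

Working along the chain:
  H2NCO: –C(=O)NH2: carbonyl C bonded to C and to N → amide (the N is not a separate amine).
  CH(CH2Br): pendant –CH2X: halogen on sp³ carbon → alkyl halide.
  CH2CONHCH2: –C(=O)–N– linkage → amide (the N is not an amine).
  CH2CONHCH2: –C(=O)–N– linkage → amide (the N is not an amine).
  CH(CONH2): pendant –CONH2: carbonyl C bonded to C and N → amide.
  CO: –C(=O)– with carbon on both sides → ketone.
  CH(CH2OH): pendant –CH2OH on an sp³ backbone C → alcohol.
  CO: –C(=O)– with carbon on both sides → ketone.
  CH(OCOCH3): pendant –OC(=O)CH3: an acyloxy group → ester.
  C≡CH: C≡C triple bond → alkyne.

alcohol, alkyl halide, alkyne, amide, ester, ketone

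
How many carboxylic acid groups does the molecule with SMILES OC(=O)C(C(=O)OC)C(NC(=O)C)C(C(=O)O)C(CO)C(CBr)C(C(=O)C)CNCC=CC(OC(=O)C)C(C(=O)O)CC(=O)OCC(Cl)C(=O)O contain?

Reading the structure from left to right:
  HOOC: –COOH: carbonyl C bonded to –OH and C → carboxylic acid (the –OH is not a separate alcohol).
  CH(COOCH3): pendant –COOCH3: carbonyl C bonded to C and –OCH3 → ester.
  CH(NHCOCH3): pendant –NHC(=O)CH3: N bonded to a carbonyl → amide (not amine).
  CH(COOH): pendant –COOH: carbonyl C bonded to C and –OH → carboxylic acid.
  CH(CH2OH): pendant –CH2OH on an sp³ backbone C → alcohol.
  CH(CH2Br): pendant –CH2X: halogen on sp³ carbon → alkyl halide.
  CH(COCH3): pendant –COCH3: carbonyl C bonded to two carbons → ketone.
  CH2NHCH2: C–N–C with sp³ carbons and no adjacent C=O → amine (secondary).
  CH=CH: C=C double bond → alkene.
  CH(OCOCH3): pendant –OC(=O)CH3: an acyloxy group → ester.
  CH(COOH): pendant –COOH: carbonyl C bonded to C and –OH → carboxylic acid.
  CH2COOCH2: –C(=O)–O–C with C on the carbonyl side → ester.
  CH(Cl): halogen on an sp³ carbon → alkyl halide.
  COOH: –COOH: carbonyl C bonded to –OH and C → carboxylic acid (the –OH is not a separate alcohol).
Carboxylic acid appears at: HOOC, CH(COOH), CH(COOH), COOH → 4.

4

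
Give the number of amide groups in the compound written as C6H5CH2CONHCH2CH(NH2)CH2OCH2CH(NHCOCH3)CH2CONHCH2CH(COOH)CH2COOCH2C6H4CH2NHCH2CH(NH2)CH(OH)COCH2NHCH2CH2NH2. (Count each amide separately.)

3

C6H5– phenyl ring → arene.
–C(=O)–N– linkage → amide (the N is not an amine).
–NH2 on an sp³ carbon with no adjacent C=O → amine.
C–O–C with sp³ carbons on both sides and no adjacent C=O → ether.
pendant –NHC(=O)CH3: N bonded to a carbonyl → amide (not amine).
–C(=O)–N– linkage → amide (the N is not an amine).
pendant –COOH: carbonyl C bonded to C and –OH → carboxylic acid.
–C(=O)–O–C with C on the carbonyl side → ester.
para-disubstituted benzene ring → arene.
C–N–C with sp³ carbons and no adjacent C=O → amine (secondary).
–NH2 on an sp³ carbon with no adjacent C=O → amine.
–OH on an sp³ carbon → alcohol (secondary).
–C(=O)– with carbon on both sides → ketone.
C–N–C with sp³ carbons and no adjacent C=O → amine (secondary).
–NH2 on an sp³ carbon with no adjacent C=O → amine.
Amide appears at: CH2CONHCH2, CH(NHCOCH3), CH2CONHCH2 → 3.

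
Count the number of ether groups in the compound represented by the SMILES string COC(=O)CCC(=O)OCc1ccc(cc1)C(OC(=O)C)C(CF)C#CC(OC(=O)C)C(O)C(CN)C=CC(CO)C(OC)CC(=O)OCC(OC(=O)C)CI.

Reading the structure from left to right:
  CH3OOC: CH3O–C(=O)–: carbonyl C bonded to C and to –OCH3 → ester (not ketone + ether).
  CH2COOCH2: –C(=O)–O–C with C on the carbonyl side → ester.
  C6H4: para-disubstituted benzene ring → arene.
  CH(OCOCH3): pendant –OC(=O)CH3: an acyloxy group → ester.
  CH(CH2F): pendant –CH2X: halogen on sp³ carbon → alkyl halide.
  C≡C: C≡C triple bond → alkyne.
  CH(OCOCH3): pendant –OC(=O)CH3: an acyloxy group → ester.
  CH(OH): –OH on an sp³ carbon → alcohol (secondary).
  CH(CH2NH2): pendant –CH2NH2: N on sp³ C, no adjacent C=O → amine.
  CH=CH: C=C double bond → alkene.
  CH(CH2OH): pendant –CH2OH on an sp³ backbone C → alcohol.
  CH(OCH3): pendant –OCH3: C–O–C with sp³ C, no adjacent C=O → ether.
  CH2COOCH2: –C(=O)–O–C with C on the carbonyl side → ester.
  CH(OCOCH3): pendant –OC(=O)CH3: an acyloxy group → ester.
  CH2I: halogen on an sp³ carbon → alkyl halide.
Ether appears at: CH(OCH3) → 1.

1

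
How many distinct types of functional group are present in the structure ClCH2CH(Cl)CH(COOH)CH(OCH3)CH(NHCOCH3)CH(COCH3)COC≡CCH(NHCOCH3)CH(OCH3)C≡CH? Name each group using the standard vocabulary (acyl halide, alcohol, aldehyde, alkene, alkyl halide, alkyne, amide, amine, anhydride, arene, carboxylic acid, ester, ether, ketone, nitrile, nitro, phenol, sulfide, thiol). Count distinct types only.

halogen on an sp³ carbon → alkyl halide.
halogen on an sp³ carbon → alkyl halide.
pendant –COOH: carbonyl C bonded to C and –OH → carboxylic acid.
pendant –OCH3: C–O–C with sp³ C, no adjacent C=O → ether.
pendant –NHC(=O)CH3: N bonded to a carbonyl → amide (not amine).
pendant –COCH3: carbonyl C bonded to two carbons → ketone.
–C(=O)– with carbon on both sides → ketone.
C≡C triple bond → alkyne.
pendant –NHC(=O)CH3: N bonded to a carbonyl → amide (not amine).
pendant –OCH3: C–O–C with sp³ C, no adjacent C=O → ether.
C≡C triple bond → alkyne.
Distinct types present: alkyl halide, alkyne, amide, carboxylic acid, ether, ketone.

6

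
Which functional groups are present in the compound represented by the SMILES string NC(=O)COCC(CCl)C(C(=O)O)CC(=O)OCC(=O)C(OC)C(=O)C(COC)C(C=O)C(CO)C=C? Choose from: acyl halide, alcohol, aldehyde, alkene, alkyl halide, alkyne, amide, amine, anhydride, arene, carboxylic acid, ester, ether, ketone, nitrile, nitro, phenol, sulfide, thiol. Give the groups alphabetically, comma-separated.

Reading the structure from left to right:
  H2NCO: –C(=O)NH2: carbonyl C bonded to C and to N → amide (the N is not a separate amine).
  CH2OCH2: C–O–C with sp³ carbons on both sides and no adjacent C=O → ether.
  CH(CH2Cl): pendant –CH2X: halogen on sp³ carbon → alkyl halide.
  CH(COOH): pendant –COOH: carbonyl C bonded to C and –OH → carboxylic acid.
  CH2COOCH2: –C(=O)–O–C with C on the carbonyl side → ester.
  CO: –C(=O)– with carbon on both sides → ketone.
  CH(OCH3): pendant –OCH3: C–O–C with sp³ C, no adjacent C=O → ether.
  CO: –C(=O)– with carbon on both sides → ketone.
  CH(CH2OCH3): pendant –CH2OCH3: C–O–C linkage → ether.
  CH(CHO): pendant –CHO: carbonyl C bonded to C and H → aldehyde.
  CH(CH2OH): pendant –CH2OH on an sp³ backbone C → alcohol.
  CH=CH2: C=C double bond → alkene.

alcohol, aldehyde, alkene, alkyl halide, amide, carboxylic acid, ester, ether, ketone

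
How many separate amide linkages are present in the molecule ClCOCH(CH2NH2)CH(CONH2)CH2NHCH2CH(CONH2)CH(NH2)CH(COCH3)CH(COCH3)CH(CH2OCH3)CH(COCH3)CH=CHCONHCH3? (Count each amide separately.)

3

Reading the structure from left to right:
  ClCO: –C(=O)Cl: carbonyl C bonded to C and to a halogen → acyl halide (not alkyl halide).
  CH(CH2NH2): pendant –CH2NH2: N on sp³ C, no adjacent C=O → amine.
  CH(CONH2): pendant –CONH2: carbonyl C bonded to C and N → amide.
  CH2NHCH2: C–N–C with sp³ carbons and no adjacent C=O → amine (secondary).
  CH(CONH2): pendant –CONH2: carbonyl C bonded to C and N → amide.
  CH(NH2): –NH2 on an sp³ carbon with no adjacent C=O → amine.
  CH(COCH3): pendant –COCH3: carbonyl C bonded to two carbons → ketone.
  CH(COCH3): pendant –COCH3: carbonyl C bonded to two carbons → ketone.
  CH(CH2OCH3): pendant –CH2OCH3: C–O–C linkage → ether.
  CH(COCH3): pendant –COCH3: carbonyl C bonded to two carbons → ketone.
  CH=CH: C=C double bond → alkene.
  CONHCH3: –C(=O)NHCH3: carbonyl C bonded to C and to N → amide (the N is not an amine).
Amide appears at: CH(CONH2), CH(CONH2), CONHCH3 → 3.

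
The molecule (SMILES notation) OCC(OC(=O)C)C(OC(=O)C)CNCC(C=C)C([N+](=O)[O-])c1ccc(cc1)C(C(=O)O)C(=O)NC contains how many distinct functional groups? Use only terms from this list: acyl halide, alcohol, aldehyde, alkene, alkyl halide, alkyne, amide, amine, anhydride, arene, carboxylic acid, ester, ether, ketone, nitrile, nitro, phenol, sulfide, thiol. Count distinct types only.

Working along the chain:
  HOCH2: HO– on an sp³ carbon → alcohol.
  CH(OCOCH3): pendant –OC(=O)CH3: an acyloxy group → ester.
  CH(OCOCH3): pendant –OC(=O)CH3: an acyloxy group → ester.
  CH2NHCH2: C–N–C with sp³ carbons and no adjacent C=O → amine (secondary).
  CH(CH=CH2): pendant –CH=CH2: C=C double bond → alkene.
  CH(NO2): –NO2 on an sp³ carbon → nitro (the N=O is not a carbonyl).
  C6H4: para-disubstituted benzene ring → arene.
  CH(COOH): pendant –COOH: carbonyl C bonded to C and –OH → carboxylic acid.
  CONHCH3: –C(=O)NHCH3: carbonyl C bonded to C and to N → amide (the N is not an amine).
Distinct types present: alcohol, alkene, amide, amine, arene, carboxylic acid, ester, nitro.

8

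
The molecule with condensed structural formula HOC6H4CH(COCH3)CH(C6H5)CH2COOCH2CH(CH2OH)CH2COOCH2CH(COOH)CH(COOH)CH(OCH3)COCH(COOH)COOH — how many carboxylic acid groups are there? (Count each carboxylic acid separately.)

Reading the structure from left to right:
  HOC6H4: –OH attached directly to an aromatic ring → phenol (not alcohol); the ring itself is an arene.
  CH(COCH3): pendant –COCH3: carbonyl C bonded to two carbons → ketone.
  CH(C6H5): pendant –C6H5: benzene ring → arene.
  CH2COOCH2: –C(=O)–O–C with C on the carbonyl side → ester.
  CH(CH2OH): pendant –CH2OH on an sp³ backbone C → alcohol.
  CH2COOCH2: –C(=O)–O–C with C on the carbonyl side → ester.
  CH(COOH): pendant –COOH: carbonyl C bonded to C and –OH → carboxylic acid.
  CH(COOH): pendant –COOH: carbonyl C bonded to C and –OH → carboxylic acid.
  CH(OCH3): pendant –OCH3: C–O–C with sp³ C, no adjacent C=O → ether.
  CO: –C(=O)– with carbon on both sides → ketone.
  CH(COOH): pendant –COOH: carbonyl C bonded to C and –OH → carboxylic acid.
  COOH: –COOH: carbonyl C bonded to –OH and C → carboxylic acid (the –OH is not a separate alcohol).
Carboxylic acid appears at: CH(COOH), CH(COOH), CH(COOH), COOH → 4.

4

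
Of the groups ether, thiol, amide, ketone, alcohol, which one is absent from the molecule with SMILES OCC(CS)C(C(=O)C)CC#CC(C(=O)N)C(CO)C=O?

thiol: present (CH(CH2SH) — pendant –CH2SH → thiol).
ketone: present (CH(COCH3) — pendant –COCH3: carbonyl C bonded to two carbons → ketone).
amide: present (CH(CONH2) — pendant –CONH2: carbonyl C bonded to C and N → amide).
alcohol: present (HOCH2 — HO– on an sp³ carbon → alcohol).
ether: no segment matches this pattern.

ether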